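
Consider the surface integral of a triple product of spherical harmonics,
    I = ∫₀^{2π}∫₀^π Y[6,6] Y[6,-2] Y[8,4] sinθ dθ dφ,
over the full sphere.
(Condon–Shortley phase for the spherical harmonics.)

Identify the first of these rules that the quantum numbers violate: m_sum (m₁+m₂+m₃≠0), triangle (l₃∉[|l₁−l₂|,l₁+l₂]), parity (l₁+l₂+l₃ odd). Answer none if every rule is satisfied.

m_sum

Σmᵢ = 8  ✗
l₃∈[|l₁−l₂|,l₁+l₂]=[0,12], have l₃=8
Σlᵢ = 20 ⇒ even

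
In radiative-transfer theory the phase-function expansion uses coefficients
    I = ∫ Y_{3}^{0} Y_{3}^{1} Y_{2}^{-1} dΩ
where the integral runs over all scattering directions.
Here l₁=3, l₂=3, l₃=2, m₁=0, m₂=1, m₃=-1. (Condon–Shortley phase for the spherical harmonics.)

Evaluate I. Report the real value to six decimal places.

m-sum 0 ✓  L=8 even ✓  0≤2≤6 ✓
Π(2lᵢ+1) = 7×7×5 = 245
triangle coeff Δ(3,3,2) = 1/3780
Σ_t [1,3]: t=1:−1/24 t=2:+1/4 t=3:−1/24 = 1/6
(3j)²=4/105 [(3 3 2; 0 0 0)], sign=+1
Σ_t [2,3]: t=2:+1/8 t=3:−1/12 = 1/24
(3j)²=1/210 [(3 3 2; 0 1 -1)], sign=-1
⇒ 4πI² = 2/45
I = (-1)√(2/45/(4π)) = -0.05947080

-0.059471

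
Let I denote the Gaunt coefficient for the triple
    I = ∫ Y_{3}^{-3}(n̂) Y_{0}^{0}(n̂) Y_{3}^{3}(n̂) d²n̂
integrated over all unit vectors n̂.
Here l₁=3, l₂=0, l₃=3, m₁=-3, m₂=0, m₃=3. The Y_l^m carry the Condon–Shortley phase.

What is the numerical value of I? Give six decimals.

Rules hold: Σm=0, L=6 even, 3≤3≤3.
N = 7·1·7 = 49
Δ = 0!·6!·0!/7! = 1/7
Racah Σ t=0..0: t=0:+1/36 = 1/36
⇒ 3j(3 0 3; 0 0 0)² = 1/7, sgn -1
Racah Σ t=0..0: t=0:+1/720 = 1/720
⇒ 3j(3 0 3; -3 0 3)² = 1/7, sgn +1
4πI² = N·(3j₀)²·(3jₘ)² = 1/1
I = -1·√(1/4π) = -0.28209479

-0.282095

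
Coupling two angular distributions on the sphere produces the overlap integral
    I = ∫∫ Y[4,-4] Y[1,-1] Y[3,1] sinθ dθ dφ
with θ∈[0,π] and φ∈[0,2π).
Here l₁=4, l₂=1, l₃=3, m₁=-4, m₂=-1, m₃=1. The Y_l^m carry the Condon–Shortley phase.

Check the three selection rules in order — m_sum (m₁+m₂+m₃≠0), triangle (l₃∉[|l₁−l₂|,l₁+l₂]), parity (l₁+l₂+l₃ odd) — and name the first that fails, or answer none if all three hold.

m_sum

azimuthal sum: -4 − 1 + 1 = -4  ✗
3 ≤ 3 ≤ 5 (triangle on l)
L = 4 + 1 + 3 = 8 (even)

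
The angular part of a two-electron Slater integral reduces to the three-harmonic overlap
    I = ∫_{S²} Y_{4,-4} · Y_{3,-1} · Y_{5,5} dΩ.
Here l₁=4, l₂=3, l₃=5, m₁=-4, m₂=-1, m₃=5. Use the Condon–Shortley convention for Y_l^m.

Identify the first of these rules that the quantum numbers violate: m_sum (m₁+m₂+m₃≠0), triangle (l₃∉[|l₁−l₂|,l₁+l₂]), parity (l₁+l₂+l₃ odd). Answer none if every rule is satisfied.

none

azimuthal sum: -4 − 1 + 5 = 0  ✓
1 ≤ 5 ≤ 7 (triangle on l)  ✓
L = 4 + 3 + 5 = 12 (even)  ✓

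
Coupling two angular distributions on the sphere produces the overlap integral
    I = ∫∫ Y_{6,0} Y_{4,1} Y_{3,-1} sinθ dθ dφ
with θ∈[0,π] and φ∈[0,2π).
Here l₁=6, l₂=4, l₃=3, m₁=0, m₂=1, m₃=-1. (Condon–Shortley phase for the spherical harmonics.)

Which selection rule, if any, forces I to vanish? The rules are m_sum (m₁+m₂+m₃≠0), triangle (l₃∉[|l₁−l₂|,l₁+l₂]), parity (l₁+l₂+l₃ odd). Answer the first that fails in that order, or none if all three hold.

Σmᵢ = 0  ✓
l₃∈[|l₁−l₂|,l₁+l₂]=[2,10], have l₃=3  ✓
Σlᵢ = 13 ⇒ odd  ✗

parity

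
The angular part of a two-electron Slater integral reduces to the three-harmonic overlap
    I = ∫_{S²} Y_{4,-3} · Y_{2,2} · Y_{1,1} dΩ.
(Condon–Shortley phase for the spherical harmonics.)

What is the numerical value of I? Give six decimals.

triangle: need 2≤l₃≤6, have 1; I=0

0.000000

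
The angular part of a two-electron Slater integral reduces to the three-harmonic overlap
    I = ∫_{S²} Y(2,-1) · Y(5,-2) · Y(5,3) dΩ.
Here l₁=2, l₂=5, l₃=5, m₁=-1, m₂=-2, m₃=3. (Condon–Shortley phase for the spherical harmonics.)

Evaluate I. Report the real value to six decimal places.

-0.161739

Rules hold: Σm=0, L=12 even, 3≤5≤7.
N = 5·11·11 = 605
Δ = 2!·2!·8!/13! = 1/38610
Racah Σ t=0..2: t=0:+1/2880 t=1:−1/576 t=2:+1/2880 = -1/960
⇒ 3j(2 5 5; 0 0 0)² = 10/429, sgn +1
Racah Σ t=1..2: t=1:−1/2880 t=2:+1/10080 = -1/4032
⇒ 3j(2 5 5; -1 -2 3)² = 10/429, sgn -1
4πI² = N·(3j₀)²·(3jₘ)² = 500/1521
I = -1·√(0.328731/4π) = -0.16173926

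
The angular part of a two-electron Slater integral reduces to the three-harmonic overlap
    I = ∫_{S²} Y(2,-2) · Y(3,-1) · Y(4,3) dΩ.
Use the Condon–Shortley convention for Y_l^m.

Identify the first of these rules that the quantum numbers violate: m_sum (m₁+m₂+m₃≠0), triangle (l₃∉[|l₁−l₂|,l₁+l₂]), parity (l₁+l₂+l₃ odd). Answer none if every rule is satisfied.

azimuthal sum: -2 − 1 + 3 = 0  ✓
1 ≤ 4 ≤ 5 (triangle on l)  ✓
L = 2 + 3 + 4 = 9 (odd)  ✗

parity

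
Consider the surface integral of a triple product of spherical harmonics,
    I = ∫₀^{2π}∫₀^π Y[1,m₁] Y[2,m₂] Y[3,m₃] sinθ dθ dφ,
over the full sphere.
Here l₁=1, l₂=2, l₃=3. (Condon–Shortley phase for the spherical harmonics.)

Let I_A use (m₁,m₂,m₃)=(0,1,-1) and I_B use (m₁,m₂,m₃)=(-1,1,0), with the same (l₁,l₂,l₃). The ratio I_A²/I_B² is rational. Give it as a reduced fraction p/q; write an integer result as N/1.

8/3

l's match ⇒ only the (l;m) 3-j factors differ between A and B.
A: triangle coeff Δ(1,2,3) = 1/105; Σ_t [0,0]: t=0:+1/6 = 1/6; (3j)²=8/105 [(1 2 3; 0 1 -1)], sign=+1
B: triangle coeff Δ(1,2,3) = 1/105; Σ_t [0,0]: t=0:+1/12 = 1/12; (3j)²=1/35 [(1 2 3; -1 1 0)], sign=-1
I_A²/I_B² = (8/105)/(1/35) = 8/3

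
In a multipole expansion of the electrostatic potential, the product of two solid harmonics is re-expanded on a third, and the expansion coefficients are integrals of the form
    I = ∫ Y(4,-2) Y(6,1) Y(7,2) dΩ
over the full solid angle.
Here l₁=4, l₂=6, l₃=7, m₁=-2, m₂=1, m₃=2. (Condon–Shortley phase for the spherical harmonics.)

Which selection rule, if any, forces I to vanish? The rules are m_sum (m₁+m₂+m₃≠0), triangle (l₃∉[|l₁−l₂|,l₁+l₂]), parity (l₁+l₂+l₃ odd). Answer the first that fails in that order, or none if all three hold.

Σmᵢ = 1  ✗
l₃∈[|l₁−l₂|,l₁+l₂]=[2,10], have l₃=7
Σlᵢ = 17 ⇒ odd

m_sum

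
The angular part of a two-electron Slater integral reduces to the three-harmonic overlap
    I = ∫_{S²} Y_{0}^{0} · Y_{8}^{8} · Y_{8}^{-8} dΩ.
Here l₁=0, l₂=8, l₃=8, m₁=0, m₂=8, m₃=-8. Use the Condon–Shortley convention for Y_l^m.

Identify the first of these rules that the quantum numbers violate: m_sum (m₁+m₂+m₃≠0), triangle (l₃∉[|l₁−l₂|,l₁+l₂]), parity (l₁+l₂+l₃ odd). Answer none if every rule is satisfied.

Σmᵢ = 0  ✓
l₃∈[|l₁−l₂|,l₁+l₂]=[8,8], have l₃=8  ✓
Σlᵢ = 16 ⇒ even  ✓

none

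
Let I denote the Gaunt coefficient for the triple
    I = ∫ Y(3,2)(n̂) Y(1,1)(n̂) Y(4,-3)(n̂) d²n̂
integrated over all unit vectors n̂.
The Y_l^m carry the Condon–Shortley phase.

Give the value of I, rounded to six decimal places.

-0.282095

Checks pass: Σm=0; 8 even; l₃=4∈[2,4].
(2·3+1)(2·1+1)(2·4+1) = 189
Δ: 0! 6! 2! / 9! → 1/252
sum: t=0:+1/36 = 1/36
3j²(3 1 4; 0 0 0) = Δ·Π!·Σ² = 4/63  (sign +1)
sum: t=0:+1/240 = 1/240
3j²(3 1 4; 2 1 -3) = Δ·Π!·Σ² = 1/12  (sign -1)
combine: 4πI² = 189·4/63·1/12 = 1/1
take √, sign -1: I = -0.28209479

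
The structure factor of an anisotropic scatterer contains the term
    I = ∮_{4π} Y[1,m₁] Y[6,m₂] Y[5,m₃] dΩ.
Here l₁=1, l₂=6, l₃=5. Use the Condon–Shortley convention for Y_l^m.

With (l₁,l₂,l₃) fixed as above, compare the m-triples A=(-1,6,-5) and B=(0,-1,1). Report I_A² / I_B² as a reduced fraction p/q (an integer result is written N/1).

66/35

l's match ⇒ only the (l;m) 3-j factors differ between A and B.
A: triangle coeff Δ(1,6,5) = 1/858; Σ_t [2,2]: t=2:+1/7257600 = 1/7257600; (3j)²=1/13 [(1 6 5; -1 6 -5)], sign=+1
B: triangle coeff Δ(1,6,5) = 1/858; Σ_t [1,1]: t=1:−1/17280 = -1/17280; (3j)²=35/858 [(1 6 5; 0 -1 1)], sign=-1
I_A²/I_B² = (1/13)/(35/858) = 66/35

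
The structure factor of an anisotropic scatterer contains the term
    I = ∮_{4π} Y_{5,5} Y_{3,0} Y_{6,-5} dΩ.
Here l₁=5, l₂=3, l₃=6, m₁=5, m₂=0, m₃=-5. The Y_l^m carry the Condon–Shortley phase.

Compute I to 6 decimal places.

0.207001

Checks pass: Σm=0; 14 even; l₃=6∈[2,8].
(2·5+1)(2·3+1)(2·6+1) = 1001
Δ: 2! 8! 4! / 15! → 1/675675
sum: t=0:+1/8640 t=1:−1/2304 t=2:+1/8640 = -7/34560
3j²(5 3 6; 0 0 0) = Δ·Π!·Σ² = 7/429  (sign -1)
sum: t=0:+1/483840 = 1/483840
3j²(5 3 6; 5 0 -5) = Δ·Π!·Σ² = 3/91  (sign -1)
combine: 4πI² = 1001·7/429·3/91 = 7/13
take √, sign +1: I = 0.20700098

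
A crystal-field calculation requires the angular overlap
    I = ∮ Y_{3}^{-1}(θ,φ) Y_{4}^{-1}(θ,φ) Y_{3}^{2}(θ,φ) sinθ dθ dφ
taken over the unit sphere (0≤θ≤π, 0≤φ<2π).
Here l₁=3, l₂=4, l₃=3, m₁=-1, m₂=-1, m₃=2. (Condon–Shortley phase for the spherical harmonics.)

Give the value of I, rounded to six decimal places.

0.145070

Rules hold: Σm=0, L=10 even, 1≤3≤7.
N = 7·9·7 = 441
Δ = 4!·2!·4!/11! = 1/34650
Racah Σ t=1..3: t=1:−1/72 t=2:+1/16 t=3:−1/72 = 5/144
⇒ 3j(3 4 3; 0 0 0)² = 2/77, sgn -1
Racah Σ t=2..3: t=2:+1/48 t=3:−1/144 = 1/72
⇒ 3j(3 4 3; -1 -1 2)² = 16/693, sgn -1
4πI² = N·(3j₀)²·(3jₘ)² = 32/121
I = +1·√(0.264463/4π) = 0.14506992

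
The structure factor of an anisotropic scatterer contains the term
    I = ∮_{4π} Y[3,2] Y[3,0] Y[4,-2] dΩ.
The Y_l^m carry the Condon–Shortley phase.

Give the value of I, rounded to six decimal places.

Checks pass: Σm=0; 10 even; l₃=4∈[0,6].
(2·3+1)(2·3+1)(2·4+1) = 441
Δ: 2! 4! 4! / 11! → 1/34650
sum: t=0:+1/72 t=1:−1/16 t=2:+1/72 = -5/144
3j²(3 3 4; 0 0 0) = Δ·Π!·Σ² = 2/77  (sign -1)
sum: t=0:+1/72 t=1:−1/96 = 1/288
3j²(3 3 4; 2 0 -2) = Δ·Π!·Σ² = 1/462  (sign +1)
combine: 4πI² = 441·2/77·1/462 = 3/121
take √, sign -1: I = -0.04441841

-0.044418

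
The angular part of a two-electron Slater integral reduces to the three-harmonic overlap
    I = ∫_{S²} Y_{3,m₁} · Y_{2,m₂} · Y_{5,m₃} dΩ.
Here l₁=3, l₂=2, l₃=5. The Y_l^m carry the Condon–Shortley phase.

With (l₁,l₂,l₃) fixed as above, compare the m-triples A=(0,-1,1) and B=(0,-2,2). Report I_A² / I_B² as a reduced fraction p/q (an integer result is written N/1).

Shared (l₁,l₂,l₃)=(3,2,5): N and (l;000)² cancel in I_A²/I_B².
A: Δ = 0!·6!·4!/11! = 1/2310; Racah Σ t=0..0: t=0:+1/216 = 1/216; ⇒ 3j(3 2 5; 0 -1 1)² = 8/231, sgn +1
B: Δ = 0!·6!·4!/11! = 1/2310; Racah Σ t=0..0: t=0:+1/864 = 1/864; ⇒ 3j(3 2 5; 0 -2 2)² = 1/66, sgn -1
I_A²/I_B² = (8/231)/(1/66) = 16/7

16/7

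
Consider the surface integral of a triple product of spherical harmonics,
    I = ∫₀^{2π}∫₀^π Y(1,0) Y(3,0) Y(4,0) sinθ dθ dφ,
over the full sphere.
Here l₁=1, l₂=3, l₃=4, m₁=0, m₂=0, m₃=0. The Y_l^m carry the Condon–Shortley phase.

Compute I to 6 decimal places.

Rules hold: Σm=0, L=8 even, 2≤4≤4.
N = 3·7·9 = 189
Δ = 0!·2!·6!/9! = 1/252
Racah Σ t=0..0: t=0:+1/36 = 1/36
⇒ 3j(1 3 4; 0 0 0)² = 4/63, sgn +1
(m-triple is (0,0,0) — same symbol as above.)
4πI² = N·(3j₀)²·(3jₘ)² = 16/21
I = +1·√(0.761905/4π) = 0.24623252

0.246233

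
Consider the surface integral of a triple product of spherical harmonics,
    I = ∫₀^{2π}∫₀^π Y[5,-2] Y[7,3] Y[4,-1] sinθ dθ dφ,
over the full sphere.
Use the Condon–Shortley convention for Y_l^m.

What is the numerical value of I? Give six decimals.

Rules hold: Σm=0, L=16 even, 2≤4≤12.
N = 11·15·9 = 1485
Δ = 8!·2!·6!/17! = 1/6126120
Racah Σ t=3..5: t=3:−1/69120 t=4:+1/20736 t=5:−1/69120 = 1/51840
⇒ 3j(5 7 4; 0 0 0)² = 280/21879, sgn +1
Racah Σ t=5..7: t=5:−1/172800 t=6:+1/69120 t=7:−1/362880 = 43/7257600
⇒ 3j(5 7 4; -2 3 -1)² = 1849/170170, sgn -1
4πI² = N·(3j₀)²·(3jₘ)² = 110940/537251
I = -1·√(0.206496/4π) = -0.12818893

-0.128189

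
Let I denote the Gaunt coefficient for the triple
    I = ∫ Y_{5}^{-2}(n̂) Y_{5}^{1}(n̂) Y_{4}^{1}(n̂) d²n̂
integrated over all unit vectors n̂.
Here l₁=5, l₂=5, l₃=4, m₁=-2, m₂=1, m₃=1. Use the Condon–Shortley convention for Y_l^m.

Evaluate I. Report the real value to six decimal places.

Checks pass: Σm=0; 14 even; l₃=4∈[0,10].
(2·5+1)(2·5+1)(2·4+1) = 1089
Δ: 6! 4! 4! / 15! → 1/3153150
sum: t=1:−1/69120 t=2:+1/1728 t=3:−1/576 t=4:+1/1728 t=5:−1/69120 = -7/11520
3j²(5 5 4; 0 0 0) = Δ·Π!·Σ² = 2/143  (sign -1)
sum: t=3:−1/5184 t=4:+1/1152 t=5:−1/2880 t=6:+1/103680 = 7/20736
3j²(5 5 4; -2 1 1) = Δ·Π!·Σ² = 35/2574  (sign -1)
combine: 4πI² = 1089·2/143·35/2574 = 35/169
take √, sign +1: I = 0.12837656

0.128377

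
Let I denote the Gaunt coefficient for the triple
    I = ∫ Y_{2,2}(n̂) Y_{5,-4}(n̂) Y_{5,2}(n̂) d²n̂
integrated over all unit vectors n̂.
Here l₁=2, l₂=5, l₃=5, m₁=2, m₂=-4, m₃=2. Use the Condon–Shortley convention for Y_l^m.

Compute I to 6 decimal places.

Rules hold: Σm=0, L=12 even, 3≤5≤7.
N = 5·11·11 = 605
Δ = 2!·2!·8!/13! = 1/38610
Racah Σ t=0..2: t=0:+1/2880 t=1:−1/576 t=2:+1/2880 = -1/960
⇒ 3j(2 5 5; 0 0 0)² = 10/429, sgn +1
Racah Σ t=0..0: t=0:+1/20160 = 1/20160
⇒ 3j(2 5 5; 2 -4 2)² = 12/715, sgn -1
4πI² = N·(3j₀)²·(3jₘ)² = 40/169
I = -1·√(0.236686/4π) = -0.13724032

-0.137240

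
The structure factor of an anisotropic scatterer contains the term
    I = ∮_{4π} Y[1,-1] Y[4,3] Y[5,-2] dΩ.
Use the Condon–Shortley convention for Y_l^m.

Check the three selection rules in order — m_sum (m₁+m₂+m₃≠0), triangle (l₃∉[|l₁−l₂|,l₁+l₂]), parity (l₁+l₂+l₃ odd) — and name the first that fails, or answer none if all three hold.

none

azimuthal sum: -1 + 3 − 2 = 0  ✓
3 ≤ 5 ≤ 5 (triangle on l)  ✓
L = 1 + 4 + 5 = 10 (even)  ✓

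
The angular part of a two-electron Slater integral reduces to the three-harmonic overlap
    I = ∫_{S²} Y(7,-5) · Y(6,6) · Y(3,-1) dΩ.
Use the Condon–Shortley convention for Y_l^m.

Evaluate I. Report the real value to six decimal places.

m-sum 0 ✓  L=16 even ✓  1≤3≤13 ✓
Π(2lᵢ+1) = 15×13×7 = 1365
triangle coeff Δ(7,6,3) = 1/2042040
Σ_t [4,6]: t=4:+1/207360 t=5:−1/57600 t=6:+1/207360 = -1/129600
(3j)²=168/12155 [(7 6 3; 0 0 0)], sign=+1
Σ_t [10,10]: t=10:+1/29030400 = 1/29030400
(3j)²=99/7735 [(7 6 3; -5 6 -1)], sign=+1
⇒ 4πI² = 4536/18785
I = (+1)√(4536/18785/(4π)) = 0.13862003

0.138620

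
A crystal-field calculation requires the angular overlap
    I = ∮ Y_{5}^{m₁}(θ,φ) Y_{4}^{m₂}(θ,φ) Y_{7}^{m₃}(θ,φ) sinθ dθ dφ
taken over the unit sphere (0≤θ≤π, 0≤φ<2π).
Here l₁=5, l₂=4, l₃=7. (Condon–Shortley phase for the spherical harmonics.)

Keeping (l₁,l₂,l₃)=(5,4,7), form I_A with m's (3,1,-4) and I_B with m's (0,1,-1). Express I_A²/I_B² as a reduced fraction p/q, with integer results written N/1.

Same 5,4,7: normalisation and zero-m 3j drop out of the ratio.
A: Δ: 2! 8! 6! / 17! → 1/6126120; sum: t=0:+1/345600 t=1:−1/241920 t=2:+1/2903040 = -13/14515200; 3j²(5 4 7; 3 1 -4) = Δ·Π!·Σ² = 13/7140  (sign +1)
B: Δ: 2! 8! 6! / 17! → 1/6126120; sum: t=0:+1/172800 t=1:−1/27648 t=2:+1/51840 = -23/2073600; 3j²(5 4 7; 0 1 -1) = Δ·Π!·Σ² = 529/87516  (sign -1)
I_A²/I_B² = (13/7140)/(529/87516) = 5577/18515

5577/18515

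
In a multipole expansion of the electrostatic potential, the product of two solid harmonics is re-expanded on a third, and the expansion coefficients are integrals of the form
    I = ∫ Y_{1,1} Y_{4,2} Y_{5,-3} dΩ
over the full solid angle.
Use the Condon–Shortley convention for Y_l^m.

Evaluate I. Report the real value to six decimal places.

-0.259847

m-sum 0 ✓  L=10 even ✓  3≤5≤5 ✓
Π(2lᵢ+1) = 3×9×11 = 297
triangle coeff Δ(1,4,5) = 1/495
Σ_t [0,0]: t=0:+1/576 = 1/576
(3j)²=5/99 [(1 4 5; 0 0 0)], sign=-1
Σ_t [0,0]: t=0:+1/2880 = 1/2880
(3j)²=28/495 [(1 4 5; 1 2 -3)], sign=+1
⇒ 4πI² = 28/33
I = (-1)√(28/33/(4π)) = -0.25984664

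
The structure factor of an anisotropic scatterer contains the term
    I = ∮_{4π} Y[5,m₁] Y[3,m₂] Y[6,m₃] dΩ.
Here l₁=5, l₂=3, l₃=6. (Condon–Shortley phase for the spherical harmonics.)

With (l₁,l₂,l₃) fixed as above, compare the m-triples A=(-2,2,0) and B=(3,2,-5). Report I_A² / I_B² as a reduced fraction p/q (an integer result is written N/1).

l's match ⇒ only the (l;m) 3-j factors differ between A and B.
A: triangle coeff Δ(5,3,6) = 1/675675; Σ_t [1,2]: t=1:−1/34560 t=2:+1/8640 = 1/11520; (3j)²=3/143 [(5 3 6; -2 2 0)], sign=+1
B: triangle coeff Δ(5,3,6) = 1/675675; Σ_t [1,2]: t=1:−1/120960 t=2:+1/483840 = -1/161280; (3j)²=2/91 [(5 3 6; 3 2 -5)], sign=+1
I_A²/I_B² = (3/143)/(2/91) = 21/22

21/22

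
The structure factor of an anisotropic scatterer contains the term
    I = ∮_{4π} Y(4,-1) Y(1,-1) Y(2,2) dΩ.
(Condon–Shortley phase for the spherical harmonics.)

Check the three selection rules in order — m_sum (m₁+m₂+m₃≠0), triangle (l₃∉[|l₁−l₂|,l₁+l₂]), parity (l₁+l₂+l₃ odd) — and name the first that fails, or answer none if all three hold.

triangle

Σmᵢ = 0  ✓
l₃∈[|l₁−l₂|,l₁+l₂]=[3,5], have l₃=2  ✗
Σlᵢ = 7 ⇒ odd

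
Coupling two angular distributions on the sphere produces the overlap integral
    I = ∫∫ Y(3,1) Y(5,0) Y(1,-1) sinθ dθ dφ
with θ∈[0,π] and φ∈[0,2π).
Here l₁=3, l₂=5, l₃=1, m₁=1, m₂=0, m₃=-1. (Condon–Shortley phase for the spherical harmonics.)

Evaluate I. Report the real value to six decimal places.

|3−5|≤1≤3+5 violated ⇒ I = 0

0.000000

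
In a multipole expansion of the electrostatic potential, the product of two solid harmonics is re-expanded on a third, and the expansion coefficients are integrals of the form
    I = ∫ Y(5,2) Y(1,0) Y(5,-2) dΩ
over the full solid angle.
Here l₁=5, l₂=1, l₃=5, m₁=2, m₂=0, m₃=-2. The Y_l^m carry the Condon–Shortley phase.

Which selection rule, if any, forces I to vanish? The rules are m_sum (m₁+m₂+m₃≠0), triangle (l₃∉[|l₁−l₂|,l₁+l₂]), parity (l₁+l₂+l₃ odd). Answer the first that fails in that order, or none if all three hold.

m₁+m₂+m₃ = 2 + 0 − 2 = 0  ✓
triangle: |5−1|=4 ≤ l₃=5 ≤ 5+1=6  ✓
parity: l₁+l₂+l₃ = 11 is odd  ✗

parity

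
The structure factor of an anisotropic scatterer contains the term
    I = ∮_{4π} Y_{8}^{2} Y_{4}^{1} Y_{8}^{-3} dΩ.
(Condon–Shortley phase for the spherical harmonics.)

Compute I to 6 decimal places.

Checks pass: Σm=0; 20 even; l₃=8∈[4,12].
(2·8+1)(2·4+1)(2·8+1) = 2601
Δ: 4! 12! 4! / 21! → 1/185175900
sum: t=0:+1/557383680 t=1:−1/21772800 t=2:+1/8294400 t=3:−1/21772800 t=4:+1/557383680 = 1/30965760
3j²(8 4 8; 0 0 0) = Δ·Π!·Σ² = 36/4199  (sign +1)
sum: t=1:−1/87091200 t=2:+1/23224320 t=3:−1/52254720 t=4:+1/1045094400 = 1/74649600
3j²(8 4 8; 2 1 -3) = Δ·Π!·Σ² = 110/12597  (sign -1)
combine: 4πI² = 2601·36/4199·110/12597 = 11880/61009
take √, sign -1: I = -0.12448194

-0.124482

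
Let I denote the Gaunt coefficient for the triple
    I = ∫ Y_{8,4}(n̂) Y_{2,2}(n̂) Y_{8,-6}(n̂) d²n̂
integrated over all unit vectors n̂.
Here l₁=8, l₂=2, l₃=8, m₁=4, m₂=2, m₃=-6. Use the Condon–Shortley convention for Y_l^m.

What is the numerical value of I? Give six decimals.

-0.126680

m-sum 0 ✓  L=18 even ✓  6≤8≤10 ✓
Π(2lᵢ+1) = 17×5×17 = 1445
triangle coeff Δ(8,2,8) = 1/348840
Σ_t [0,2]: t=0:+1/116121600 t=1:−1/25401600 t=2:+1/116121600 = -1/45158400
(3j)²=24/1615 [(8 2 8; 0 0 0)], sign=-1
Σ_t [2,2]: t=2:+1/3832012800 = 1/3832012800
(3j)²=91/9690 [(8 2 8; 4 2 -6)], sign=+1
⇒ 4πI² = 364/1805
I = (-1)√(364/1805/(4π)) = -0.12667974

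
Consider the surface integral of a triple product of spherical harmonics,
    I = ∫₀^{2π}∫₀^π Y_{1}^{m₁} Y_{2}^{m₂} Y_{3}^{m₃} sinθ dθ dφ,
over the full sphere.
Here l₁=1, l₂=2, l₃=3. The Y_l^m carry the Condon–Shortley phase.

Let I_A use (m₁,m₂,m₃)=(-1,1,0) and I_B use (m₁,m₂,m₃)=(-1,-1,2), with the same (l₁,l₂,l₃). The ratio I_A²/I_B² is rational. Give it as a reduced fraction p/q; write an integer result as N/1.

3/10

Shared (l₁,l₂,l₃)=(1,2,3): N and (l;000)² cancel in I_A²/I_B².
A: Δ = 0!·2!·4!/7! = 1/105; Racah Σ t=0..0: t=0:+1/12 = 1/12; ⇒ 3j(1 2 3; -1 1 0)² = 1/35, sgn -1
B: Δ = 0!·2!·4!/7! = 1/105; Racah Σ t=0..0: t=0:+1/12 = 1/12; ⇒ 3j(1 2 3; -1 -1 2)² = 2/21, sgn -1
I_A²/I_B² = (1/35)/(2/21) = 3/10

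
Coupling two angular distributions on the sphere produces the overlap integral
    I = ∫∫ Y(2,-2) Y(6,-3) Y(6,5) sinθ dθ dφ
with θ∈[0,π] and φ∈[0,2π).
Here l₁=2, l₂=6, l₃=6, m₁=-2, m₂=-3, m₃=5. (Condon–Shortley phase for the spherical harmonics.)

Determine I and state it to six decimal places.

m-sum 0 ✓  L=14 even ✓  4≤6≤8 ✓
Π(2lᵢ+1) = 5×13×13 = 845
triangle coeff Δ(2,6,6) = 1/90090
Σ_t [0,2]: t=0:+1/69120 t=1:−1/14400 t=2:+1/69120 = -7/172800
(3j)²=14/715 [(2 6 6; 0 0 0)], sign=-1
Σ_t [2,2]: t=2:+1/1451520 = 1/1451520
(3j)²=1/91 [(2 6 6; -2 -3 5)], sign=-1
⇒ 4πI² = 2/11
I = (+1)√(2/11/(4π)) = 0.12028562

0.120286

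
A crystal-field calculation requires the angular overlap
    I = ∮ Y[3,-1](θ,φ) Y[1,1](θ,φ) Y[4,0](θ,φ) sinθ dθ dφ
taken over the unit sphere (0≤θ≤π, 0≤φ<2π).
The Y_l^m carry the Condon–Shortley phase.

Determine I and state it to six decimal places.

0.150786

Rules hold: Σm=0, L=8 even, 2≤4≤4.
N = 7·3·9 = 189
Δ = 0!·6!·2!/9! = 1/252
Racah Σ t=0..0: t=0:+1/36 = 1/36
⇒ 3j(3 1 4; 0 0 0)² = 4/63, sgn +1
Racah Σ t=0..0: t=0:+1/96 = 1/96
⇒ 3j(3 1 4; -1 1 0)² = 1/42, sgn +1
4πI² = N·(3j₀)²·(3jₘ)² = 2/7
I = +1·√(0.285714/4π) = 0.15078601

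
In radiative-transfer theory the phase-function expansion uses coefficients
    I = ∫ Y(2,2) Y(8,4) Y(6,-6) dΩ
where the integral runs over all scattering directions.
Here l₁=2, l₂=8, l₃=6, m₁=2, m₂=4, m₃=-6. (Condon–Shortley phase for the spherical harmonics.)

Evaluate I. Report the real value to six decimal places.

m-sum 0 ✓  L=16 even ✓  6≤6≤10 ✓
Π(2lᵢ+1) = 5×17×13 = 1105
triangle coeff Δ(2,8,6) = 1/30940
Σ_t [2,2]: t=2:+1/2073600 = 1/2073600
(3j)²=28/1105 [(2 8 6; 0 0 0)], sign=+1
Σ_t [0,0]: t=0:+1/11496038400 = 1/11496038400
(3j)²=1/30940 [(2 8 6; 2 4 -6)], sign=+1
⇒ 4πI² = 1/1105
I = (+1)√(1/1105/(4π)) = 0.00848621

0.008486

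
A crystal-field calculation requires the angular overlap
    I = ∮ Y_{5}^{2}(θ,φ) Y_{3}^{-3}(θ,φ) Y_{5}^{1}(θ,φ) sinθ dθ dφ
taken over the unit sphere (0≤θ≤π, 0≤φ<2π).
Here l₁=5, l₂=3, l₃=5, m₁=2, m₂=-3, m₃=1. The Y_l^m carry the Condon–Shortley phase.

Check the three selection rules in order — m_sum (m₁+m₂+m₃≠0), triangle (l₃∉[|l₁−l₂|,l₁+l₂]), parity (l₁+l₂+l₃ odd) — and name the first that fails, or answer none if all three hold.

parity

Σmᵢ = 0  ✓
l₃∈[|l₁−l₂|,l₁+l₂]=[2,8], have l₃=5  ✓
Σlᵢ = 13 ⇒ odd  ✗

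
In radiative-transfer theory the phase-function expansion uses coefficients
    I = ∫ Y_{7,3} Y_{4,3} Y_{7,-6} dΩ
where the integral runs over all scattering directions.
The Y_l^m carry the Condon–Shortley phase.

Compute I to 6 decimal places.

-0.148484

Checks pass: Σm=0; 18 even; l₃=7∈[3,11].
(2·7+1)(2·4+1)(2·7+1) = 2025
Δ: 4! 10! 4! / 19! → 1/58198140
sum: t=0:+1/17418240 t=1:−1/622080 t=2:+1/230400 t=3:−1/622080 t=4:+1/17418240 = 1/806400
3j²(7 4 7; 0 0 0) = Δ·Π!·Σ² = 2268/230945  (sign -1)
sum: t=3:−1/52254720 t=4:+1/522547200 = -1/58060800
3j²(7 4 7; 3 3 -6) = Δ·Π!·Σ² = 9/646  (sign +1)
combine: 4πI² = 2025·2268/230945·9/646 = 4133430/14919047
take √, sign -1: I = -0.14848406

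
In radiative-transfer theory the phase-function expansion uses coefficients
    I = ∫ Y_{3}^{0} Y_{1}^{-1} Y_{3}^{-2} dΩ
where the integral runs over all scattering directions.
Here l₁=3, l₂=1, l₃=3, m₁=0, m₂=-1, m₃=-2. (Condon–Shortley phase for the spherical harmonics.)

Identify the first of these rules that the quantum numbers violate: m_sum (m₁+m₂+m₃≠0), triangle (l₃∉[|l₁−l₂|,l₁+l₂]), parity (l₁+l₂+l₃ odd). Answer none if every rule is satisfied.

m_sum

Σmᵢ = -3  ✗
l₃∈[|l₁−l₂|,l₁+l₂]=[2,4], have l₃=3
Σlᵢ = 7 ⇒ odd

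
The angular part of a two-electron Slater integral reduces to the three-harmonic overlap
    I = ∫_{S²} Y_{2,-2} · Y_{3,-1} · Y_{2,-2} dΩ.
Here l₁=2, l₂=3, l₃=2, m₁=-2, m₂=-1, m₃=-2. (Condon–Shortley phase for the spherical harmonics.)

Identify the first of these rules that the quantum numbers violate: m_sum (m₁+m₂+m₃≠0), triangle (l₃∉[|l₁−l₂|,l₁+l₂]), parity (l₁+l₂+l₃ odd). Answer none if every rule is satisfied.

m_sum

Σmᵢ = -5  ✗
l₃∈[|l₁−l₂|,l₁+l₂]=[1,5], have l₃=2
Σlᵢ = 7 ⇒ odd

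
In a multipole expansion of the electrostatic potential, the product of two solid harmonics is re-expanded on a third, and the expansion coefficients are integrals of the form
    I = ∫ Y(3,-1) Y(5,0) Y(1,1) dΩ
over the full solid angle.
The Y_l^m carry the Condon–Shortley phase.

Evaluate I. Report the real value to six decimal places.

0.000000

|3−5|≤1≤3+5 violated ⇒ I = 0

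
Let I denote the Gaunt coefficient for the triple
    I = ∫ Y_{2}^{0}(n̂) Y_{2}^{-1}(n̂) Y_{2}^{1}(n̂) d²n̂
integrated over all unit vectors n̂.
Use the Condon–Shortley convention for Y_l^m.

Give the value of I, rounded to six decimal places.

m-sum 0 ✓  L=6 even ✓  0≤2≤4 ✓
Π(2lᵢ+1) = 5×5×5 = 125
triangle coeff Δ(2,2,2) = 1/630
Σ_t [0,2]: t=0:+1/8 t=1:−1/1 t=2:+1/8 = -3/4
(3j)²=2/35 [(2 2 2; 0 0 0)], sign=-1
Σ_t [0,1]: t=0:+1/4 t=1:−1/2 = -1/4
(3j)²=1/70 [(2 2 2; 0 -1 1)], sign=+1
⇒ 4πI² = 5/49
I = (-1)√(5/49/(4π)) = -0.09011188

-0.090112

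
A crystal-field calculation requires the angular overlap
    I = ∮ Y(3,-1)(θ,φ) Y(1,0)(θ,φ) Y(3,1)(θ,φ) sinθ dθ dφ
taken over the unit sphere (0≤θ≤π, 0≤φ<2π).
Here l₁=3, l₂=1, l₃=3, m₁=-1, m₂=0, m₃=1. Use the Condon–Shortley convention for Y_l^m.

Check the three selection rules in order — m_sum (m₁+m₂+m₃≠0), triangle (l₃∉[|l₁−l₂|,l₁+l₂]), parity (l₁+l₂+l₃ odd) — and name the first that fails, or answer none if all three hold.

parity

Σmᵢ = 0  ✓
l₃∈[|l₁−l₂|,l₁+l₂]=[2,4], have l₃=3  ✓
Σlᵢ = 7 ⇒ odd  ✗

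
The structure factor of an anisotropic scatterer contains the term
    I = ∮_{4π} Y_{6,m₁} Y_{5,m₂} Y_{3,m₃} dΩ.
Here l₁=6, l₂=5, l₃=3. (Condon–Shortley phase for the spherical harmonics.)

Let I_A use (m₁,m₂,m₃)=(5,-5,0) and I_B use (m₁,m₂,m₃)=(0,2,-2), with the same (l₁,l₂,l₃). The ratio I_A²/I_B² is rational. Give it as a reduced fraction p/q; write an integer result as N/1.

11/7

Shared (l₁,l₂,l₃)=(6,5,3): N and (l;000)² cancel in I_A²/I_B².
A: Δ = 8!·4!·2!/15! = 1/675675; Racah Σ t=0..0: t=0:+1/483840 = 1/483840; ⇒ 3j(6 5 3; 5 -5 0)² = 3/91, sgn -1
B: Δ = 8!·4!·2!/15! = 1/675675; Racah Σ t=5..6: t=5:−1/8640 t=6:+1/34560 = -1/11520; ⇒ 3j(6 5 3; 0 2 -2)² = 3/143, sgn +1
I_A²/I_B² = (3/91)/(3/143) = 11/7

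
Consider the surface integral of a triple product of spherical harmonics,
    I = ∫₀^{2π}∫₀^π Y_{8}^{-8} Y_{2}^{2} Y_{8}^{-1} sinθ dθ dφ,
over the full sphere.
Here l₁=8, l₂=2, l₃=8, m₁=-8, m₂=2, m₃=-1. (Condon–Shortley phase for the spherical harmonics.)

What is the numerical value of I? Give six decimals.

-8 + 2 − 1 = -7 ≠ 0: azimuthal integral kills it; I = 0

0.000000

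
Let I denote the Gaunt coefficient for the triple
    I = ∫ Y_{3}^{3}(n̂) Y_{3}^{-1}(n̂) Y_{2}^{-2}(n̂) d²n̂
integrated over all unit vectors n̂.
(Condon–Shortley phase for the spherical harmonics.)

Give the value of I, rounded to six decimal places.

0.132981

Checks pass: Σm=0; 8 even; l₃=2∈[0,6].
(2·3+1)(2·3+1)(2·2+1) = 245
Δ: 4! 2! 2! / 9! → 1/3780
sum: t=1:−1/24 t=2:+1/4 t=3:−1/24 = 1/6
3j²(3 3 2; 0 0 0) = Δ·Π!·Σ² = 4/105  (sign +1)
sum: t=0:+1/96 = 1/96
3j²(3 3 2; 3 -1 -2) = Δ·Π!·Σ² = 1/42  (sign +1)
combine: 4πI² = 245·4/105·1/42 = 2/9
take √, sign +1: I = 0.13298076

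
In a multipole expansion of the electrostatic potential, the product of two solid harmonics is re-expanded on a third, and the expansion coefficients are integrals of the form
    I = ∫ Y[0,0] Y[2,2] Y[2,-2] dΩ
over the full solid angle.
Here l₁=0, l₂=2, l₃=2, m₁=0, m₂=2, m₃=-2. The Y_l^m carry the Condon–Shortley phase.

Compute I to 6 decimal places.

0.282095

Checks pass: Σm=0; 4 even; l₃=2∈[2,2].
(2·0+1)(2·2+1)(2·2+1) = 25
Δ: 0! 0! 4! / 5! → 1/5
sum: t=0:+1/4 = 1/4
3j²(0 2 2; 0 0 0) = Δ·Π!·Σ² = 1/5  (sign +1)
sum: t=0:+1/24 = 1/24
3j²(0 2 2; 0 2 -2) = Δ·Π!·Σ² = 1/5  (sign +1)
combine: 4πI² = 25·1/5·1/5 = 1/1
take √, sign +1: I = 0.28209479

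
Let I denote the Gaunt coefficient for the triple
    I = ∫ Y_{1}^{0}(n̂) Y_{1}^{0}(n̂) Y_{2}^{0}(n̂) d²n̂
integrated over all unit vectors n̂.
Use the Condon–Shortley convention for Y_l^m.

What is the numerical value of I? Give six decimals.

0.252313

Checks pass: Σm=0; 4 even; l₃=2∈[0,2].
(2·1+1)(2·1+1)(2·2+1) = 45
Δ: 0! 2! 2! / 5! → 1/30
sum: t=0:+1/1 = 1/1
3j²(1 1 2; 0 0 0) = Δ·Π!·Σ² = 2/15  (sign +1)
(m-triple is (0,0,0) — same symbol as above.)
combine: 4πI² = 45·2/15·2/15 = 4/5
take √, sign +1: I = 0.25231325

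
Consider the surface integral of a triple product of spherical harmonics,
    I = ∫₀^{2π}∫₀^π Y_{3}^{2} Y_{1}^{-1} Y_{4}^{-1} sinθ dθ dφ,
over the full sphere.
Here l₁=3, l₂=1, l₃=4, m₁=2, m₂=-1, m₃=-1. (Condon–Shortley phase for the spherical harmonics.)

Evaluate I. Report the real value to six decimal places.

Rules hold: Σm=0, L=8 even, 2≤4≤4.
N = 7·3·9 = 189
Δ = 0!·6!·2!/9! = 1/252
Racah Σ t=0..0: t=0:+1/36 = 1/36
⇒ 3j(3 1 4; 0 0 0)² = 4/63, sgn +1
Racah Σ t=0..0: t=0:+1/240 = 1/240
⇒ 3j(3 1 4; 2 -1 -1)² = 1/84, sgn -1
4πI² = N·(3j₀)²·(3jₘ)² = 1/7
I = -1·√(0.142857/4π) = -0.10662181

-0.106622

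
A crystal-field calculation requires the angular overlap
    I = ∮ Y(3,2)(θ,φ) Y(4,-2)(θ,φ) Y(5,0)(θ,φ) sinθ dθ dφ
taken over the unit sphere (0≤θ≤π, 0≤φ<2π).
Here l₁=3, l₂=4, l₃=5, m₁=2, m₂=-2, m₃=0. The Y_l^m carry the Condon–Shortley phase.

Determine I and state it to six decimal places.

m-sum 0 ✓  L=12 even ✓  1≤5≤7 ✓
Π(2lᵢ+1) = 7×9×11 = 693
triangle coeff Δ(3,4,5) = 1/180180
Σ_t [0,2]: t=0:+1/576 t=1:−1/144 t=2:+1/576 = -1/288
(3j)²=20/1001 [(3 4 5; 0 0 0)], sign=+1
Σ_t [0,1]: t=0:+1/576 t=1:−1/2880 = 1/720
(3j)²=80/3003 [(3 4 5; 2 -2 0)], sign=-1
⇒ 4πI² = 4800/13013
I = (-1)√(4800/13013/(4π)) = -0.17132746

-0.171327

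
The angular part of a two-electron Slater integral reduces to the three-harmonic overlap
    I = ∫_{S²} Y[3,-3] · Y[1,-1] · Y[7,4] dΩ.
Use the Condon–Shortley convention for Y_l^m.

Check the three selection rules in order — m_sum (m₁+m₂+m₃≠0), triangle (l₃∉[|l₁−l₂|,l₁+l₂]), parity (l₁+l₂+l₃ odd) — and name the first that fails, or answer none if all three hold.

azimuthal sum: -3 − 1 + 4 = 0  ✓
2 ≤ 7 ≤ 4 (triangle on l)  ✗
L = 3 + 1 + 7 = 11 (odd)

triangle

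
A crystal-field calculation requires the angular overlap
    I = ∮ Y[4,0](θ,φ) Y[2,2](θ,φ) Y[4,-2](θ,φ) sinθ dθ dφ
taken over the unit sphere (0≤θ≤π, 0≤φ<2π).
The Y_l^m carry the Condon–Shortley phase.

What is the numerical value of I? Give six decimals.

Rules hold: Σm=0, L=10 even, 2≤4≤6.
N = 9·5·9 = 405
Δ = 2!·6!·2!/11! = 1/13860
Racah Σ t=0..2: t=0:+1/192 t=1:−1/36 t=2:+1/192 = -5/288
⇒ 3j(4 2 4; 0 0 0)² = 20/693, sgn -1
Racah Σ t=2..2: t=2:+1/192 = 1/192
⇒ 3j(4 2 4; 0 2 -2)² = 3/77, sgn +1
4πI² = N·(3j₀)²·(3jₘ)² = 2700/5929
I = -1·√(0.455389/4π) = -0.19036462

-0.190365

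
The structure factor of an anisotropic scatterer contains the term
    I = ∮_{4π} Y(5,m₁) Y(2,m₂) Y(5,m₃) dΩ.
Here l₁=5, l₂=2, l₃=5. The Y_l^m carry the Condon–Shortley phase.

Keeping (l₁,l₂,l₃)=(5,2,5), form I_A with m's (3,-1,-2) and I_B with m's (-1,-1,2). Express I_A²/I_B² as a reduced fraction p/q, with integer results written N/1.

50/21

Same 5,2,5: normalisation and zero-m 3j drop out of the ratio.
A: Δ: 2! 8! 2! / 13! → 1/38610; sum: t=0:+1/2880 t=1:−1/10080 = 1/4032; 3j²(5 2 5; 3 -1 -2) = Δ·Π!·Σ² = 10/429  (sign -1)
B: Δ: 2! 8! 2! / 13! → 1/38610; sum: t=0:+1/2880 t=1:−1/1440 = -1/2880; 3j²(5 2 5; -1 -1 2) = Δ·Π!·Σ² = 7/715  (sign +1)
I_A²/I_B² = (10/429)/(7/715) = 50/21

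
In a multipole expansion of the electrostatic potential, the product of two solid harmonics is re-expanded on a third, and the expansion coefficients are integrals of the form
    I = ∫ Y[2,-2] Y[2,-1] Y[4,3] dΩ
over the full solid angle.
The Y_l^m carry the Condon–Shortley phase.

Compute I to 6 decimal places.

-0.238414

Rules hold: Σm=0, L=8 even, 0≤4≤4.
N = 5·5·9 = 225
Δ = 0!·4!·4!/9! = 1/630
Racah Σ t=0..0: t=0:+1/16 = 1/16
⇒ 3j(2 2 4; 0 0 0)² = 2/35, sgn +1
Racah Σ t=0..0: t=0:+1/144 = 1/144
⇒ 3j(2 2 4; -2 -1 3)² = 1/18, sgn -1
4πI² = N·(3j₀)²·(3jₘ)² = 5/7
I = -1·√(0.714286/4π) = -0.23841361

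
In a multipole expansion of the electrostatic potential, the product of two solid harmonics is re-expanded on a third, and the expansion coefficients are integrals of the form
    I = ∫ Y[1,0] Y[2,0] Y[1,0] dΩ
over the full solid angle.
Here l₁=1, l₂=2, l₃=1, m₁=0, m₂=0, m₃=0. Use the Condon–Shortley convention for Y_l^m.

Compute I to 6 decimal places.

0.252313

Checks pass: Σm=0; 4 even; l₃=1∈[1,3].
(2·1+1)(2·2+1)(2·1+1) = 45
Δ: 2! 0! 2! / 5! → 1/30
sum: t=1:−1/1 = -1/1
3j²(1 2 1; 0 0 0) = Δ·Π!·Σ² = 2/15  (sign +1)
(m-triple is (0,0,0) — same symbol as above.)
combine: 4πI² = 45·2/15·2/15 = 4/5
take √, sign +1: I = 0.25231325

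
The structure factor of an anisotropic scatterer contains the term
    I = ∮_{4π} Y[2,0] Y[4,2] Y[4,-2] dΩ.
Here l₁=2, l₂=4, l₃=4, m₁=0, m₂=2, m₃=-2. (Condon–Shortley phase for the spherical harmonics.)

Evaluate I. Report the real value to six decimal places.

0.065536

Checks pass: Σm=0; 10 even; l₃=4∈[2,6].
(2·2+1)(2·4+1)(2·4+1) = 405
Δ: 2! 2! 6! / 11! → 1/13860
sum: t=0:+1/192 t=1:−1/36 t=2:+1/192 = -5/288
3j²(2 4 4; 0 0 0) = Δ·Π!·Σ² = 20/693  (sign -1)
sum: t=0:+1/2880 t=1:−1/120 t=2:+1/192 = -1/360
3j²(2 4 4; 0 2 -2) = Δ·Π!·Σ² = 16/3465  (sign -1)
combine: 4πI² = 405·20/693·16/3465 = 320/5929
take √, sign +1: I = 0.06553591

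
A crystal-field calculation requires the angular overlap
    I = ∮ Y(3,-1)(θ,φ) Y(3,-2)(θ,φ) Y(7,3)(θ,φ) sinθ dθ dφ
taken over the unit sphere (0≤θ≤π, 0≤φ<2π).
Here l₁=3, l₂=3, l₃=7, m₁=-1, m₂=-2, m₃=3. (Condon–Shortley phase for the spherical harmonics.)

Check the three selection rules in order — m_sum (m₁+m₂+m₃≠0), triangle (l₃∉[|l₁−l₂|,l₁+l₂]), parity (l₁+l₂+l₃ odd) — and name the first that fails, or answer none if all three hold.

triangle

Σmᵢ = 0  ✓
l₃∈[|l₁−l₂|,l₁+l₂]=[0,6], have l₃=7  ✗
Σlᵢ = 13 ⇒ odd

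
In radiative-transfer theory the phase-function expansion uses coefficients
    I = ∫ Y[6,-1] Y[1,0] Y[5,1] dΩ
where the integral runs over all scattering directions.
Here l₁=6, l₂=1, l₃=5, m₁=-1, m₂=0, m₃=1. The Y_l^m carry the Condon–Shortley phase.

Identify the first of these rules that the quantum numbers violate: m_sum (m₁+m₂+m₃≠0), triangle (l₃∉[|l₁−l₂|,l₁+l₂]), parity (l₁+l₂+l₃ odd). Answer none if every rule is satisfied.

m₁+m₂+m₃ = -1 + 0 + 1 = 0  ✓
triangle: |6−1|=5 ≤ l₃=5 ≤ 6+1=7  ✓
parity: l₁+l₂+l₃ = 12 is even  ✓

none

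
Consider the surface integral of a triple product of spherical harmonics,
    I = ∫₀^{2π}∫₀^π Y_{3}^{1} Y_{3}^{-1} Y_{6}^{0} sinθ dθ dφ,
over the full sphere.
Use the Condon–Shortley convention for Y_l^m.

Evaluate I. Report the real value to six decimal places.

Rules hold: Σm=0, L=12 even, 0≤6≤6.
N = 7·7·13 = 637
Δ = 0!·6!·6!/13! = 1/12012
Racah Σ t=0..0: t=0:+1/1296 = 1/1296
⇒ 3j(3 3 6; 0 0 0)² = 100/3003, sgn +1
Racah Σ t=0..0: t=0:+1/2304 = 1/2304
⇒ 3j(3 3 6; 1 -1 0)² = 75/4004, sgn +1
4πI² = N·(3j₀)²·(3jₘ)² = 625/1573
I = +1·√(0.39733/4π) = 0.17781595

0.177816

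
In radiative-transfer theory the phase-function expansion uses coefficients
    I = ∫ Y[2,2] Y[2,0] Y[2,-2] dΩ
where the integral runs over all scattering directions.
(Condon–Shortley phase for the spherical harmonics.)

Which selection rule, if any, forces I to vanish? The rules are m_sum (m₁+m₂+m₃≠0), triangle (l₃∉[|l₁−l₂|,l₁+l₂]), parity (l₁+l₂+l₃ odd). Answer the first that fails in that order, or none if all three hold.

Σmᵢ = 0  ✓
l₃∈[|l₁−l₂|,l₁+l₂]=[0,4], have l₃=2  ✓
Σlᵢ = 6 ⇒ even  ✓

none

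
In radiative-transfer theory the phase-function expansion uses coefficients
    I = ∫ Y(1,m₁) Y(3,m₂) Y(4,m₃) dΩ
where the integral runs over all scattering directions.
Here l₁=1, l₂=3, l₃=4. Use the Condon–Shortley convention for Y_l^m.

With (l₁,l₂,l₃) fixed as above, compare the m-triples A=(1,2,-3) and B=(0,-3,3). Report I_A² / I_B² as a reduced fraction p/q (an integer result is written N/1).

3/1

Shared (l₁,l₂,l₃)=(1,3,4): N and (l;000)² cancel in I_A²/I_B².
A: Δ = 0!·2!·6!/9! = 1/252; Racah Σ t=0..0: t=0:+1/240 = 1/240; ⇒ 3j(1 3 4; 1 2 -3)² = 1/12, sgn -1
B: Δ = 0!·2!·6!/9! = 1/252; Racah Σ t=0..0: t=0:+1/720 = 1/720; ⇒ 3j(1 3 4; 0 -3 3)² = 1/36, sgn -1
I_A²/I_B² = (1/12)/(1/36) = 3/1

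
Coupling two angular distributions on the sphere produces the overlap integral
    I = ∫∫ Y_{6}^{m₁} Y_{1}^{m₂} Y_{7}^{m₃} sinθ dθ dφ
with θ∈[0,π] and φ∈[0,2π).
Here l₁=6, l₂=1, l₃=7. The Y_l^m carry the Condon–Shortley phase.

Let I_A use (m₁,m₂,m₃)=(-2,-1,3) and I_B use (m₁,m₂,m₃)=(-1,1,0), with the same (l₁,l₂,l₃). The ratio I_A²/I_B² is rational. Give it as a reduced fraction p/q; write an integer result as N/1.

Same 6,1,7: normalisation and zero-m 3j drop out of the ratio.
A: Δ: 0! 12! 2! / 15! → 1/1365; sum: t=0:+1/1935360 = 1/1935360; 3j²(6 1 7; -2 -1 3) = Δ·Π!·Σ² = 3/91  (sign +1)
B: Δ: 0! 12! 2! / 15! → 1/1365; sum: t=0:+1/1209600 = 1/1209600; 3j²(6 1 7; -1 1 0) = Δ·Π!·Σ² = 1/65  (sign -1)
I_A²/I_B² = (3/91)/(1/65) = 15/7

15/7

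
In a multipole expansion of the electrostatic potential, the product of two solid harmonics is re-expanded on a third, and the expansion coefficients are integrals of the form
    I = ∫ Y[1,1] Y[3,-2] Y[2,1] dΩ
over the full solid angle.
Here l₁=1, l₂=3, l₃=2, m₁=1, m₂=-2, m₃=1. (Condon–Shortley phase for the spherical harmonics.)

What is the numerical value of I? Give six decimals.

m-sum 0 ✓  L=6 even ✓  2≤2≤4 ✓
Π(2lᵢ+1) = 3×7×5 = 105
triangle coeff Δ(1,3,2) = 1/105
Σ_t [1,1]: t=1:−1/4 = -1/4
(3j)²=3/35 [(1 3 2; 0 0 0)], sign=-1
Σ_t [0,0]: t=0:+1/12 = 1/12
(3j)²=2/21 [(1 3 2; 1 -2 1)], sign=-1
⇒ 4πI² = 6/7
I = (+1)√(6/7/(4π)) = 0.26116903

0.261169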